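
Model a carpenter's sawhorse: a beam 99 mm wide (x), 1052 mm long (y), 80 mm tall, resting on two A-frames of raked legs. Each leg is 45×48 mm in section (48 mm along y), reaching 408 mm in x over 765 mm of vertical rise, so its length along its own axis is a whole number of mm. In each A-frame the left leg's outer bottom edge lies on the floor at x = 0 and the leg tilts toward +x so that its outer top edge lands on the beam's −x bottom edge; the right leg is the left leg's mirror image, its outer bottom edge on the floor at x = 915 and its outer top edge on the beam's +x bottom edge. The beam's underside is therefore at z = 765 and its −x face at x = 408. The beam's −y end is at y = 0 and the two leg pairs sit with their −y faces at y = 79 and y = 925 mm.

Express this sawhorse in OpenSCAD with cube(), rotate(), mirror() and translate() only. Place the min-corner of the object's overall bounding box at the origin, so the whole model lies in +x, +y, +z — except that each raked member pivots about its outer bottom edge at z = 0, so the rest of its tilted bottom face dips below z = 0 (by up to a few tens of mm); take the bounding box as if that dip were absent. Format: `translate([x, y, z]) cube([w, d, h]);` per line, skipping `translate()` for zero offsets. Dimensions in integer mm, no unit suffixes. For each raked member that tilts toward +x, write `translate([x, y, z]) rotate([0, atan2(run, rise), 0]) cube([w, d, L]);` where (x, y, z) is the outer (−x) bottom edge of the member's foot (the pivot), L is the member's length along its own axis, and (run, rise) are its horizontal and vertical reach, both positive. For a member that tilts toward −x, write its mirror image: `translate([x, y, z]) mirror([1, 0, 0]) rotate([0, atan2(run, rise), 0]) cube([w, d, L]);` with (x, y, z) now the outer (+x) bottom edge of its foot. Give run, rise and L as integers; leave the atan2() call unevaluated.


translate([408, 0, 765]) cube([99, 1052, 80]);
translate([0, 79, 0]) rotate([0, atan2(408, 765), 0]) cube([45, 48, 867]);
translate([915, 79, 0]) mirror([1, 0, 0]) rotate([0, atan2(408, 765), 0]) cube([45, 48, 867]);
translate([0, 925, 0]) rotate([0, atan2(408, 765), 0]) cube([45, 48, 867]);
translate([915, 925, 0]) mirror([1, 0, 0]) rotate([0, atan2(408, 765), 0]) cube([45, 48, 867]);


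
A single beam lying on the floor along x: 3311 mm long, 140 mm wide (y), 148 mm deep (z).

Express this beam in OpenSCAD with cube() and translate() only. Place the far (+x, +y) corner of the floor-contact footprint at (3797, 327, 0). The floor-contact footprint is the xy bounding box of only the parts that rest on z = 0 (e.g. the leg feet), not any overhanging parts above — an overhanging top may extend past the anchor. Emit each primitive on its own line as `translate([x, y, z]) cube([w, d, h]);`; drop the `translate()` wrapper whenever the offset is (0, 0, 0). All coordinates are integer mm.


translate([486, 187, 0]) cube([3311, 140, 148]);


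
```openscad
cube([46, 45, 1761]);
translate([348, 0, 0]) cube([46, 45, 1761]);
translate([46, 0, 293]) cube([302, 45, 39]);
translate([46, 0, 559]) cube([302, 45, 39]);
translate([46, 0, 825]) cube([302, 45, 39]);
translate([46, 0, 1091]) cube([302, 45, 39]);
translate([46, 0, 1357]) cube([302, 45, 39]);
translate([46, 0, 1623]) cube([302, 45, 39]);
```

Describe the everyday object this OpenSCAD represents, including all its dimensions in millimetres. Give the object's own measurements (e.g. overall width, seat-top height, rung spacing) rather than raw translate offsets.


A straight ladder. Two 46×45 mm vertical rails, 1761 mm tall, stand 394 mm apart (outside-to-outside) with their front faces coplanar on the −y side. 6 rungs, each 45 mm deep and 39 mm tall, span between the inner faces of the rails, front faces flush with the rails. The lowest rung's underside is at z = 293 mm and rungs are spaced 266 mm apart (underside to underside).


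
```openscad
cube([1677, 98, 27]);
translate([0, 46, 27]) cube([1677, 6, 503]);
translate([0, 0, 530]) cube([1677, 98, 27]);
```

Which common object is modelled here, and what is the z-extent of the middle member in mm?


An I-beam. The web height is 503 mm.

Two wide flanges with a thin centred web — an I-beam. Overall 557 mm minus two 27 mm flanges gives a web of 557 − 2·27 = 503 mm.


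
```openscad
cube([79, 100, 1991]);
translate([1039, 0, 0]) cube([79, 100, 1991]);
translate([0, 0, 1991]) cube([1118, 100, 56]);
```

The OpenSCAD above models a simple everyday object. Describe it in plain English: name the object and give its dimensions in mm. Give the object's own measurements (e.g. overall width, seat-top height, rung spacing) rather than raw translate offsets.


A door frame. The clear opening is 960 mm wide and 1991 mm high. Two 79 mm wide jambs, 100 mm deep, stand either side of the opening from the floor to the top of the opening. A 56 mm thick head sits across the top of both jambs, spanning the full outside width of the frame.


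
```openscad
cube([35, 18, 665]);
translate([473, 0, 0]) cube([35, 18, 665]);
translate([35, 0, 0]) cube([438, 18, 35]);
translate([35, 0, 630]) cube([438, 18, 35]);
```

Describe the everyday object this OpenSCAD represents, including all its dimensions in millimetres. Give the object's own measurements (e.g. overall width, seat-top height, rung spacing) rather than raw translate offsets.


A rectangular picture frame lying in the x–z plane (depth along y). The opening is 438 mm wide (x) by 595 mm tall (z), surrounded by a border 35 mm wide on all four sides. The frame is 18 mm deep and is made of two full-height vertical stiles with two horizontal rails fitted between them.


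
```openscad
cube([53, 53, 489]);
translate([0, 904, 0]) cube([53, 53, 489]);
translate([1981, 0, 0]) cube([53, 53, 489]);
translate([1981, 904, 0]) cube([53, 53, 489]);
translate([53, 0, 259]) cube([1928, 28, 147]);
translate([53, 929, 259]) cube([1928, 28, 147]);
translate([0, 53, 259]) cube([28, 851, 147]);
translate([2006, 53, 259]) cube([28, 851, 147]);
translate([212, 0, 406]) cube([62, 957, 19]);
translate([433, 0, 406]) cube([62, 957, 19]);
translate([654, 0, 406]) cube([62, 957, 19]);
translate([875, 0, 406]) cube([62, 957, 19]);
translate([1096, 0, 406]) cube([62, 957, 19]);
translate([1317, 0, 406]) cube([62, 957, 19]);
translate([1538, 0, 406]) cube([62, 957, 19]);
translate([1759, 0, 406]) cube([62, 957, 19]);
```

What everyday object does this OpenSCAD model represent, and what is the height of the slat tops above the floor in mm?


A bed frame. The slat-top height is 425 mm.

Four posts, four rails, and a row of slats — a bed frame. Slats sit on the rails at z = 259 + 147 = 406; with slat thickness 19, the top is 425 mm.


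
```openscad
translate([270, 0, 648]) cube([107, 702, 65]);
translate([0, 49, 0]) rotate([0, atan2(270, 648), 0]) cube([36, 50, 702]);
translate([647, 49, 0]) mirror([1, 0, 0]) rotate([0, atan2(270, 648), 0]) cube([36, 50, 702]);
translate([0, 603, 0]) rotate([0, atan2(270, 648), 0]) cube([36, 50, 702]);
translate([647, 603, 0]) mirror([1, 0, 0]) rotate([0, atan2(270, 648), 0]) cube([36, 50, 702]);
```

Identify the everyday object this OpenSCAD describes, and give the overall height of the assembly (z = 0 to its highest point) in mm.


A sawhorse. The overall height is 713 mm.

A beam across two mirrored pairs of raked legs — a sawhorse. The beam's underside is at z = 648 (matching the legs' vertical rise in atan2(270, 648)) and the beam is 65 mm tall, so its top is at 648 + 65 = 713 mm. The raked legs top out at the beam's underside, so that is the highest point.


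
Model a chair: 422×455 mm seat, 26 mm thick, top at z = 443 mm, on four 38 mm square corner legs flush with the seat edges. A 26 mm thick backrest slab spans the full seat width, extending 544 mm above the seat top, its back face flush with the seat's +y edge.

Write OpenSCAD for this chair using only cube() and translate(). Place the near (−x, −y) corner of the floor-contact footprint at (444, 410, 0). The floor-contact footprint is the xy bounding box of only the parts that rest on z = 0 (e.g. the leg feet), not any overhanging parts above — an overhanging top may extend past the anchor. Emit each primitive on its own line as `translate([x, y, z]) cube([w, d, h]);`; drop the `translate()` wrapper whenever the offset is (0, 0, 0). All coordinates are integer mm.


translate([444, 410, 417]) cube([422, 455, 26]);
translate([444, 410, 0]) cube([38, 38, 417]);
translate([828, 410, 0]) cube([38, 38, 417]);
translate([444, 827, 0]) cube([38, 38, 417]);
translate([828, 827, 0]) cube([38, 38, 417]);
translate([444, 839, 443]) cube([422, 26, 544]);


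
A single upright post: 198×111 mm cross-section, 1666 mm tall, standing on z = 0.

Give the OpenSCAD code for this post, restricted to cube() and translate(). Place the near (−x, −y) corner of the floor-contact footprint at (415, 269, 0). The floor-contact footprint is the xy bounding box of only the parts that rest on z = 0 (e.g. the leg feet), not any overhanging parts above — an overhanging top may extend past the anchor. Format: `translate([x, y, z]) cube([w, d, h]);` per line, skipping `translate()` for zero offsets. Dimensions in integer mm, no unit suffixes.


translate([415, 269, 0]) cube([198, 111, 1666]);


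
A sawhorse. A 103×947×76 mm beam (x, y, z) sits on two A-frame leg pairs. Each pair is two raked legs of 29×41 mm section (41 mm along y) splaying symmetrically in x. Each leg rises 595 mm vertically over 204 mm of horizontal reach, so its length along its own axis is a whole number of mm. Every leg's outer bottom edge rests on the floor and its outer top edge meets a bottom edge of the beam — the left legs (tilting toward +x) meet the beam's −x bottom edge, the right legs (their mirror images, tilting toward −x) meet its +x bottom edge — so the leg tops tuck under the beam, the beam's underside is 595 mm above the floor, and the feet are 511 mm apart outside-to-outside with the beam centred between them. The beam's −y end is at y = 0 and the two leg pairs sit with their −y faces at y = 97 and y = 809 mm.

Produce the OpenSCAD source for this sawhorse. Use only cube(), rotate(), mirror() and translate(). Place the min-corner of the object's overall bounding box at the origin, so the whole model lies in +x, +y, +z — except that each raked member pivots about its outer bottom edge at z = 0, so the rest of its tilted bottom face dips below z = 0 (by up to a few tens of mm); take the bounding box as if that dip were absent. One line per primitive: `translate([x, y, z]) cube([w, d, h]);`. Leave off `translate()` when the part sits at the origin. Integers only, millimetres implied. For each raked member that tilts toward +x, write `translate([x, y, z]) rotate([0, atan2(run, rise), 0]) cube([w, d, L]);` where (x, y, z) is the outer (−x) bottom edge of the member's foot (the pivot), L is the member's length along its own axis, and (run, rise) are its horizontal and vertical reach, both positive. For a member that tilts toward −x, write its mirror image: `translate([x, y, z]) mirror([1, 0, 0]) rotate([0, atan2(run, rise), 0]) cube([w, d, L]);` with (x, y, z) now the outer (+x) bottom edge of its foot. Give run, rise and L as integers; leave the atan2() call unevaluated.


translate([204, 0, 595]) cube([103, 947, 76]);
translate([0, 97, 0]) rotate([0, atan2(204, 595), 0]) cube([29, 41, 629]);
translate([511, 97, 0]) mirror([1, 0, 0]) rotate([0, atan2(204, 595), 0]) cube([29, 41, 629]);
translate([0, 809, 0]) rotate([0, atan2(204, 595), 0]) cube([29, 41, 629]);
translate([511, 809, 0]) mirror([1, 0, 0]) rotate([0, atan2(204, 595), 0]) cube([29, 41, 629]);


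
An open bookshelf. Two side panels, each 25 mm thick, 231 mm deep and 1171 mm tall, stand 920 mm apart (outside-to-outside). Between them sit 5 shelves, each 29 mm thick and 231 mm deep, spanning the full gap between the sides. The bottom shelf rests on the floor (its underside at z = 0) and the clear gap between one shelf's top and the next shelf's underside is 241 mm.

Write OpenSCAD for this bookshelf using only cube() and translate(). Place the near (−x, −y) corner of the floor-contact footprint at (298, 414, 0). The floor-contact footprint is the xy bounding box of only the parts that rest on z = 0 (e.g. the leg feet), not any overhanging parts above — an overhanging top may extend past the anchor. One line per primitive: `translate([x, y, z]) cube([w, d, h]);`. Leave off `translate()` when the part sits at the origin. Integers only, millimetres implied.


translate([298, 414, 0]) cube([25, 231, 1171]);
translate([1193, 414, 0]) cube([25, 231, 1171]);
translate([323, 414, 0]) cube([870, 231, 29]);
translate([323, 414, 270]) cube([870, 231, 29]);
translate([323, 414, 540]) cube([870, 231, 29]);
translate([323, 414, 810]) cube([870, 231, 29]);
translate([323, 414, 1080]) cube([870, 231, 29]);


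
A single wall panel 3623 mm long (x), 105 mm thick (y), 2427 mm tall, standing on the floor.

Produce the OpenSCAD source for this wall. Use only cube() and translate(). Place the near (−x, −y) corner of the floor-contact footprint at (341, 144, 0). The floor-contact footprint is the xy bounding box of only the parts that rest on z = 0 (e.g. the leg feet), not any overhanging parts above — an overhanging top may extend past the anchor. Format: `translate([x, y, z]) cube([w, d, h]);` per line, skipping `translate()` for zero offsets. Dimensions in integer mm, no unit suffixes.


translate([341, 144, 0]) cube([3623, 105, 2427]);


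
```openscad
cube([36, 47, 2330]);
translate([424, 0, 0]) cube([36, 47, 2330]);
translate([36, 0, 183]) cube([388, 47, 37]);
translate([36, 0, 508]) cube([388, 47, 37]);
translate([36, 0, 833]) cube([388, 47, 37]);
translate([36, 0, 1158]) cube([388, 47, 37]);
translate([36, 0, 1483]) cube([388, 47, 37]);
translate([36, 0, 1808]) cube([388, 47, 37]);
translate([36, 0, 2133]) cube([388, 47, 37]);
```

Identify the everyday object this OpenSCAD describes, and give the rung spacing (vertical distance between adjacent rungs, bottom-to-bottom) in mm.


A ladder. The rung spacing is 325 mm.

Two tall 36×47 posts with 7 short bars between them — a ladder. Adjacent rungs sit at z = 183 and z = 508, so the spacing is 508 − 183 = 325 mm.


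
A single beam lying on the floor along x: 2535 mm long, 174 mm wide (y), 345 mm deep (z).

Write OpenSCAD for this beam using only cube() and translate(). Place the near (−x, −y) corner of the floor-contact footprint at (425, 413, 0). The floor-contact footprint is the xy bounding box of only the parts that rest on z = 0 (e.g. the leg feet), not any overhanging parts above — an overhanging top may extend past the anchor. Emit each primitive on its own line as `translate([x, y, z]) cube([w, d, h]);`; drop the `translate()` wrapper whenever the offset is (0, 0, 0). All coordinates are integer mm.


translate([425, 413, 0]) cube([2535, 174, 345]);


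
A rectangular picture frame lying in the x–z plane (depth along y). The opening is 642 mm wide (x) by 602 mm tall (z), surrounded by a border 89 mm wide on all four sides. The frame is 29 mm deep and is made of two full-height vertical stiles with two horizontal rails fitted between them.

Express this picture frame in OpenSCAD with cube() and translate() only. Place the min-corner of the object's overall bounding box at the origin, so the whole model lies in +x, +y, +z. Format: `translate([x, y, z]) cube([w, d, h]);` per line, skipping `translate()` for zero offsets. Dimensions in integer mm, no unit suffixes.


cube([89, 29, 780]);
translate([731, 0, 0]) cube([89, 29, 780]);
translate([89, 0, 0]) cube([642, 29, 89]);
translate([89, 0, 691]) cube([642, 29, 89]);


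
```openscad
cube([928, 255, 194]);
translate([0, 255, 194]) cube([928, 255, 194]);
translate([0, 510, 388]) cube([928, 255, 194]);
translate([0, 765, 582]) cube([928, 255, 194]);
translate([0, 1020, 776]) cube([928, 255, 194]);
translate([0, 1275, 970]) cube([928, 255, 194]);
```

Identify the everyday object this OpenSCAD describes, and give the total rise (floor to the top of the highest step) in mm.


A staircase. The total rise is 1164 mm.

6 identical blocks, each offset up and back from the previous — a staircase. Each step is 194 mm tall and there are 6 of them, so the total rise is 6 × 194 = 1164 mm.


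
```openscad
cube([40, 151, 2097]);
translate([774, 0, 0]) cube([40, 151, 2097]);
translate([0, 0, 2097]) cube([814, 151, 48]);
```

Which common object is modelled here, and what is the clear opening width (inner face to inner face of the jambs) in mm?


A door frame. The clear opening width is 734 mm.

Two 2097 mm tall posts with a header on top — a door frame. The left jamb is 40 mm wide at x = 0; the right jamb starts at x = 774. The clear opening is 774 − 40 = 734 mm.


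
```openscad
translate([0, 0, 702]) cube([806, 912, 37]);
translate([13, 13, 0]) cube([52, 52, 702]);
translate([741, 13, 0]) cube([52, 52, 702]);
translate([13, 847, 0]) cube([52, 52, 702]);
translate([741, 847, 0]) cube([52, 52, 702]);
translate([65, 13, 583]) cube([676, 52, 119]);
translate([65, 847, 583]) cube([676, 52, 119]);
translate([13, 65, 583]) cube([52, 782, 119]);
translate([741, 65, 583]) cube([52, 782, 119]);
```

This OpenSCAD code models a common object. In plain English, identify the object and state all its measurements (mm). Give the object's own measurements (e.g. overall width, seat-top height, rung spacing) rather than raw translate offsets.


A table: top 806 mm (x) × 912 mm (y), 37 mm thick, upper face at z = 739 mm, on four 52×52 mm square legs, each inset 13 mm from the nearest pair of top edges from z = 0 to the bottom of the top. Four apron rails, 52 mm thick and 119 mm tall, run between adjacent legs with their top edges flush with the underside of the top and their outer faces flush with the legs' outer faces.


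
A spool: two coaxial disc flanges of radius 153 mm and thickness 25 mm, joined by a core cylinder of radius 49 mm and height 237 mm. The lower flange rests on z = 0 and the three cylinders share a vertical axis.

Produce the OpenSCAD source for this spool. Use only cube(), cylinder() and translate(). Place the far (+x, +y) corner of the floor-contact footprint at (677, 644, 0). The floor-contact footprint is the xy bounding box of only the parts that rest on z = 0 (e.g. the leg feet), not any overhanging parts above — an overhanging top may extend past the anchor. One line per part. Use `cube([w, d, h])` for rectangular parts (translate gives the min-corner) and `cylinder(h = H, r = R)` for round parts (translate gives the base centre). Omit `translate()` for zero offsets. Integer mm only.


translate([524, 491, 0]) cylinder(h = 25, r = 153);
translate([524, 491, 25]) cylinder(h = 237, r = 49);
translate([524, 491, 262]) cylinder(h = 25, r = 153);


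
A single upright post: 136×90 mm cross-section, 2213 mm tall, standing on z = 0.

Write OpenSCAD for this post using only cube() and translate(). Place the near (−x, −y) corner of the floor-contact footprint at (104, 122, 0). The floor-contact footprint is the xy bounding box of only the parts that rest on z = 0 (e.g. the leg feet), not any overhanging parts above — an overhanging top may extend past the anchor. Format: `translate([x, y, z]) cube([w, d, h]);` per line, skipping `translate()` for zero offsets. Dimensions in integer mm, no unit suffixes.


translate([104, 122, 0]) cube([136, 90, 2213]);


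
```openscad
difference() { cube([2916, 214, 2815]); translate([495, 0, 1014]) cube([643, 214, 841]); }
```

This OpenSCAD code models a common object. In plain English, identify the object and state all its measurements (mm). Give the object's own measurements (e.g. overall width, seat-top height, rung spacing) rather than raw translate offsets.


A wall 2916 mm long (x), 214 mm thick (y), 2815 mm tall, with a rectangular window opening cut through it. The opening is 643 mm wide and 841 mm tall; its sill is at z = 1014 mm and its near (−x) edge is 495 mm from the wall's −x end. The opening passes through the full wall thickness.


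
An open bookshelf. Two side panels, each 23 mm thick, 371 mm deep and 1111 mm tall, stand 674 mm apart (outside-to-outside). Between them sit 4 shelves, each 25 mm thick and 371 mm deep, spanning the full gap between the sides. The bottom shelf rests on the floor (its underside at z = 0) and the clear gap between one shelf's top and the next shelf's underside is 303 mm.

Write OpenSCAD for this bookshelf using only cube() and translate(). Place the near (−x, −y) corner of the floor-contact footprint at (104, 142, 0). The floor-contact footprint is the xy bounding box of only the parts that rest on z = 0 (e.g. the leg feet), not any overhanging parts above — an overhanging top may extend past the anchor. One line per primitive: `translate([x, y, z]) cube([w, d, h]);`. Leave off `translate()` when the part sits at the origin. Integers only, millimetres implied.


translate([104, 142, 0]) cube([23, 371, 1111]);
translate([755, 142, 0]) cube([23, 371, 1111]);
translate([127, 142, 0]) cube([628, 371, 25]);
translate([127, 142, 328]) cube([628, 371, 25]);
translate([127, 142, 656]) cube([628, 371, 25]);
translate([127, 142, 984]) cube([628, 371, 25]);


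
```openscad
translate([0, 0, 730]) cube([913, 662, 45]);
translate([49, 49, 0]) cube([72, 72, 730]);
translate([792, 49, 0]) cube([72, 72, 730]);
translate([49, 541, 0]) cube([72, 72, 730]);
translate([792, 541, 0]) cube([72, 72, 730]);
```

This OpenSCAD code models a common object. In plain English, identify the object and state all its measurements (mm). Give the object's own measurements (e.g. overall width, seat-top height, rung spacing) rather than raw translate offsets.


A rectangular dining table. The top is 913×662×45 mm with its upper surface at z = 775 mm. It stands on four 72×72 mm square legs, each inset 49 mm from the nearest pair of top edges, running from the floor to the underside of the top.


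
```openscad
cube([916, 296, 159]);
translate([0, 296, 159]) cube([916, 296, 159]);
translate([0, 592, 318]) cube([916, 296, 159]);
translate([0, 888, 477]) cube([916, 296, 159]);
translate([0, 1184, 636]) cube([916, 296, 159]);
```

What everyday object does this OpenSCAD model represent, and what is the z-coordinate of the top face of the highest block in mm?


A staircase. The total rise is 795 mm.

5 identical blocks, each offset up and back from the previous — a staircase. Each step is 159 mm tall and there are 5 of them, so the total rise is 5 × 159 = 795 mm.


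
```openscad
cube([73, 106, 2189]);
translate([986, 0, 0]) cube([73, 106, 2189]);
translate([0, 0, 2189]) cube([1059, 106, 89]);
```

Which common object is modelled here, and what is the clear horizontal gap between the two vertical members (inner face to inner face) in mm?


A door frame. The clear opening width is 913 mm.

Two 2189 mm tall posts with a header on top — a door frame. The left jamb is 73 mm wide at x = 0; the right jamb starts at x = 986. The clear opening is 986 − 73 = 913 mm.


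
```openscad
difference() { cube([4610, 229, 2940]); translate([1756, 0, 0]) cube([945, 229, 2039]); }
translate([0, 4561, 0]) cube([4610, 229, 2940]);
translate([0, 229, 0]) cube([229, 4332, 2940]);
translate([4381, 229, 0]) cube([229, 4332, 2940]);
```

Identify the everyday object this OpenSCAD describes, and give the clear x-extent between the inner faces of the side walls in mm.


A single room. The interior width is 4152 mm.

Four walls enclosing a rectangle with a door in the front wall — a room. Outside width 4610 minus two 229 mm walls gives 4152 mm.


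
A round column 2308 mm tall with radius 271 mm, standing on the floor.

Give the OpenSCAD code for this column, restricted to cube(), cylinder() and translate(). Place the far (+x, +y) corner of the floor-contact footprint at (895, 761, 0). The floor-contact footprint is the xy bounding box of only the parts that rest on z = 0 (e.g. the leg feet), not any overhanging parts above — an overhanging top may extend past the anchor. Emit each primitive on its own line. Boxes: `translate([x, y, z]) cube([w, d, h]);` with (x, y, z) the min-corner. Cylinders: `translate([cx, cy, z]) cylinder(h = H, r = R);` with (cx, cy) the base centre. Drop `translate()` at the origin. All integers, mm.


translate([624, 490, 0]) cylinder(h = 2308, r = 271);


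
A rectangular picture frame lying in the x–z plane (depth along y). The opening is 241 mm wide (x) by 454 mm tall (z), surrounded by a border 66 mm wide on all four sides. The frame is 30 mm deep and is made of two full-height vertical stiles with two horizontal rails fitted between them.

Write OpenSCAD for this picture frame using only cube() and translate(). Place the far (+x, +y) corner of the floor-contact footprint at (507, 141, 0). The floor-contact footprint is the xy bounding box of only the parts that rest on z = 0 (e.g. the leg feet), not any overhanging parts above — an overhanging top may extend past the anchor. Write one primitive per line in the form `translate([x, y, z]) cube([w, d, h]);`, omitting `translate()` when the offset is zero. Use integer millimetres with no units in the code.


translate([134, 111, 0]) cube([66, 30, 586]);
translate([441, 111, 0]) cube([66, 30, 586]);
translate([200, 111, 0]) cube([241, 30, 66]);
translate([200, 111, 520]) cube([241, 30, 66]);


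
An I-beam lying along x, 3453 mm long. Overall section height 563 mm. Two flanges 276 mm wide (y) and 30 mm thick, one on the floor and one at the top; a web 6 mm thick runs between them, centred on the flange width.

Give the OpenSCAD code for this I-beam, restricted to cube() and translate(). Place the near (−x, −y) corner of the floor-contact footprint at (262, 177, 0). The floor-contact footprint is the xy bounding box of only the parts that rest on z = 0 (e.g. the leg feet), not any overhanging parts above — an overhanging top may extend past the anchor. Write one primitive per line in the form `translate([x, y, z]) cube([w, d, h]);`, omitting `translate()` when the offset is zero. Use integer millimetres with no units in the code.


translate([262, 177, 0]) cube([3453, 276, 30]);
translate([262, 312, 30]) cube([3453, 6, 503]);
translate([262, 177, 533]) cube([3453, 276, 30]);


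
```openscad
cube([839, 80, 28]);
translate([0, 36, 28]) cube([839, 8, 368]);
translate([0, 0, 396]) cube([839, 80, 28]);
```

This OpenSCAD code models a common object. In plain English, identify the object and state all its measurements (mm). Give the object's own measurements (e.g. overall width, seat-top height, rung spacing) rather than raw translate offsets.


An I-beam lying along x, 839 mm long. Overall section height 424 mm. Two flanges 80 mm wide (y) and 28 mm thick, one on the floor and one at the top; a web 8 mm thick runs between them, centred on the flange width.


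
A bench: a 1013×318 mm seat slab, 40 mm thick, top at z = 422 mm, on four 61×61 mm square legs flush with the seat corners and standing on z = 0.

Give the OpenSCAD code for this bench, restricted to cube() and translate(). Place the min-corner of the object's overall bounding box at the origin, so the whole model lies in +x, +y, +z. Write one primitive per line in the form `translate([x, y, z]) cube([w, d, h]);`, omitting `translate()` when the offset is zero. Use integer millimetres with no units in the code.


// leg_h = 422 − 40 = 382
translate([0, 0, 382]) cube([1013, 318, 40]);
cube([61, 61, 382]);
translate([0, 257, 0]) cube([61, 61, 382]);
translate([952, 0, 0]) cube([61, 61, 382]);
translate([952, 257, 0]) cube([61, 61, 382]);


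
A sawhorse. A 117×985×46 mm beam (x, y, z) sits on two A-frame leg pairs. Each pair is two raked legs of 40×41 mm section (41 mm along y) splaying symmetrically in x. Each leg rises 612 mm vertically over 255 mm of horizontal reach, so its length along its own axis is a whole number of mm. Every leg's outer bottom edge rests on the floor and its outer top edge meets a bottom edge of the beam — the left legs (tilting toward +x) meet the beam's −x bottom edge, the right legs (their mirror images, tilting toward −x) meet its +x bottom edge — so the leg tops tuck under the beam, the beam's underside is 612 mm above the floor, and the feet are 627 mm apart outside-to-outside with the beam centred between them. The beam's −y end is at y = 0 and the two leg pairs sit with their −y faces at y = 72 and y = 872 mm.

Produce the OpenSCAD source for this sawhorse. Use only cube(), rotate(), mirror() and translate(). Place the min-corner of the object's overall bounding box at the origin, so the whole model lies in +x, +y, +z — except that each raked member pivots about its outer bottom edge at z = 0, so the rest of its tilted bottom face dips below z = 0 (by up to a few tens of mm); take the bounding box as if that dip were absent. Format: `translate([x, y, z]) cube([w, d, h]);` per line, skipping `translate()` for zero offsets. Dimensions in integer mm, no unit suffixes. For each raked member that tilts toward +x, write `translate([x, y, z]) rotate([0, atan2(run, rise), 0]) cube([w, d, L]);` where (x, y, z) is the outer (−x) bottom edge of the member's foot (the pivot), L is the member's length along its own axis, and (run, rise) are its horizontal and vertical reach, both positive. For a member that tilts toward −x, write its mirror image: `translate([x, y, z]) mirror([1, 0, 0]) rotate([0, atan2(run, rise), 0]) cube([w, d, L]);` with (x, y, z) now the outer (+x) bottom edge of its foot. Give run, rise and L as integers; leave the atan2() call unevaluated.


translate([255, 0, 612]) cube([117, 985, 46]);
translate([0, 72, 0]) rotate([0, atan2(255, 612), 0]) cube([40, 41, 663]);
translate([627, 72, 0]) mirror([1, 0, 0]) rotate([0, atan2(255, 612), 0]) cube([40, 41, 663]);
translate([0, 872, 0]) rotate([0, atan2(255, 612), 0]) cube([40, 41, 663]);
translate([627, 872, 0]) mirror([1, 0, 0]) rotate([0, atan2(255, 612), 0]) cube([40, 41, 663]);


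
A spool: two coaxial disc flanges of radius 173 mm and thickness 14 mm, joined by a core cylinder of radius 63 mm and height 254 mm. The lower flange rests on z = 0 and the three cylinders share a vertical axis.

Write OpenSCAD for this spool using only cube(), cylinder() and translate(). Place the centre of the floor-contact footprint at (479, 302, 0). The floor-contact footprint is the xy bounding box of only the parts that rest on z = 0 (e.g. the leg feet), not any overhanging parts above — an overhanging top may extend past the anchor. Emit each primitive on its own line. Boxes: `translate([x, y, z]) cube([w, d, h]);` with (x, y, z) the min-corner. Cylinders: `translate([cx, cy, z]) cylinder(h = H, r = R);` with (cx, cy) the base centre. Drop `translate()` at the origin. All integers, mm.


translate([479, 302, 0]) cylinder(h = 14, r = 173);
translate([479, 302, 14]) cylinder(h = 254, r = 63);
translate([479, 302, 268]) cylinder(h = 14, r = 173);


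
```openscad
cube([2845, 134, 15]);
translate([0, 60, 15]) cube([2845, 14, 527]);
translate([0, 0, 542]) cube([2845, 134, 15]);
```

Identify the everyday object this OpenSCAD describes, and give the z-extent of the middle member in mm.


An I-beam. The web height is 527 mm.

Two wide flanges with a thin centred web — an I-beam. Overall 557 mm minus two 15 mm flanges gives a web of 557 − 2·15 = 527 mm.


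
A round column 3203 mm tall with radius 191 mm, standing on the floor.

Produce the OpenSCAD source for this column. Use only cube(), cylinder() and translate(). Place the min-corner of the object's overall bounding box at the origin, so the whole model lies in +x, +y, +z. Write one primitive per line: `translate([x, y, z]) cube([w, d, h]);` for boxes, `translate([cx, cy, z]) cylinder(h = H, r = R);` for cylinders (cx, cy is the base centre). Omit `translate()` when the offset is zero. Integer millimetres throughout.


translate([191, 191, 0]) cylinder(h = 3203, r = 191);


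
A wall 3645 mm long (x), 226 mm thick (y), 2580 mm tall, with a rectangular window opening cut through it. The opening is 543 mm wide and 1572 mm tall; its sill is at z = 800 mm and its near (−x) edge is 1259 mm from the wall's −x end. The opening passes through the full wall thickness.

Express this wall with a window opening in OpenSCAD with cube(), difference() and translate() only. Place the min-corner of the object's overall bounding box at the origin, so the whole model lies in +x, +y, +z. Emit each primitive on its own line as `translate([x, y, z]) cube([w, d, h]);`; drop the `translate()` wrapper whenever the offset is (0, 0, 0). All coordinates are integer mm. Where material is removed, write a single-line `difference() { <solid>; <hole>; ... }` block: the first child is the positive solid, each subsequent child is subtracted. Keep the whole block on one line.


difference() { cube([3645, 226, 2580]); translate([1259, 0, 800]) cube([543, 226, 1572]); }


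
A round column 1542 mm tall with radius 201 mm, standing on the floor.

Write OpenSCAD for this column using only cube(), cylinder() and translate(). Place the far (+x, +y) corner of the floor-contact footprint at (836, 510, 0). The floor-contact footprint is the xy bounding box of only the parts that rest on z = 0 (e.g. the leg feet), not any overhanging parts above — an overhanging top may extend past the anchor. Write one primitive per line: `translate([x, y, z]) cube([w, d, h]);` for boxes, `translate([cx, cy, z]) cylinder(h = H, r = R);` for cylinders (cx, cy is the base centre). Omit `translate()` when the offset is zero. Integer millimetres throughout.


translate([635, 309, 0]) cylinder(h = 1542, r = 201);


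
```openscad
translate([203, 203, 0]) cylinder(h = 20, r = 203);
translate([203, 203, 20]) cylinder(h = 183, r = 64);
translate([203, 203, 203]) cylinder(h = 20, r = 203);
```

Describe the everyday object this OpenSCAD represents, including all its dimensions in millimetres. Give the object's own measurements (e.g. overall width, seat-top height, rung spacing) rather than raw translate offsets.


A spool: two coaxial disc flanges of radius 203 mm and thickness 20 mm, joined by a core cylinder of radius 64 mm and height 183 mm. The lower flange rests on z = 0 and the three cylinders share a vertical axis.


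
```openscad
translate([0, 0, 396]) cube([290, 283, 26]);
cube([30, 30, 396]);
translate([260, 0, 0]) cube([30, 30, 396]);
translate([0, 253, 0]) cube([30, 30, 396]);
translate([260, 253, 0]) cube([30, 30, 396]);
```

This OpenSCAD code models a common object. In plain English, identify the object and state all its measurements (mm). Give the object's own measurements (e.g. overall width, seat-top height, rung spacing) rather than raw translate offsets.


A four-legged stool. The seat is a 290×283×26 mm slab whose top surface is at z = 422 mm; four square legs, each 30×30 mm in cross-section, run from the floor (z = 0) to the underside of the seat, each flush with a corner of the seat.


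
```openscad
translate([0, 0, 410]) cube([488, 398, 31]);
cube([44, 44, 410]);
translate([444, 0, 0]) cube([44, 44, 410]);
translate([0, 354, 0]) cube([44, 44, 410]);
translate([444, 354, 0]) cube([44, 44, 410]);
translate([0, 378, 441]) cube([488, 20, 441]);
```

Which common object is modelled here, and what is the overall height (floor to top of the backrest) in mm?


A chair. The overall height is 882 mm.

A slab on four corner posts with a tall panel at the back — a chair. The seat slab sits at z = 410 with thickness 31, and the 441 mm backrest starts at the seat top, so the overall height is 410 + 31 + 441 = 882 mm.


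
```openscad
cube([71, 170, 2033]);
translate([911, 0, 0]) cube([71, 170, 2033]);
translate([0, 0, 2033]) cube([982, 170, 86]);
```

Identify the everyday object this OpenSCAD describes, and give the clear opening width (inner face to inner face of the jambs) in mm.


A door frame. The clear opening width is 840 mm.

Two 2033 mm tall posts with a header on top — a door frame. The left jamb is 71 mm wide at x = 0; the right jamb starts at x = 911. The clear opening is 911 − 71 = 840 mm.


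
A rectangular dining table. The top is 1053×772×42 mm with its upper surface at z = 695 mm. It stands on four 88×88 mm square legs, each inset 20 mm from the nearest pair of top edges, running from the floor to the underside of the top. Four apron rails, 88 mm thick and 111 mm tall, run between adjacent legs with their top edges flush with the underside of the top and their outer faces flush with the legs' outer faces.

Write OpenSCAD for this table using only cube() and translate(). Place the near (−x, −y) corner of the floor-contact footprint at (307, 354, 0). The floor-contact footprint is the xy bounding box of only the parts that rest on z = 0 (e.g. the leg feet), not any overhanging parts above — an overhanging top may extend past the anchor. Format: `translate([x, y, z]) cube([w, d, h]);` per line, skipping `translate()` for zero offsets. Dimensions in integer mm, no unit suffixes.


// leg_h = 695 - 42 = 653
// apron z = 653 - 111 = 542
translate([287, 334, 653]) cube([1053, 772, 42]);
translate([307, 354, 0]) cube([88, 88, 653]);
translate([1232, 354, 0]) cube([88, 88, 653]);
translate([307, 998, 0]) cube([88, 88, 653]);
translate([1232, 998, 0]) cube([88, 88, 653]);
translate([395, 354, 542]) cube([837, 88, 111]);
translate([395, 998, 542]) cube([837, 88, 111]);
translate([307, 442, 542]) cube([88, 556, 111]);
translate([1232, 442, 542]) cube([88, 556, 111]);


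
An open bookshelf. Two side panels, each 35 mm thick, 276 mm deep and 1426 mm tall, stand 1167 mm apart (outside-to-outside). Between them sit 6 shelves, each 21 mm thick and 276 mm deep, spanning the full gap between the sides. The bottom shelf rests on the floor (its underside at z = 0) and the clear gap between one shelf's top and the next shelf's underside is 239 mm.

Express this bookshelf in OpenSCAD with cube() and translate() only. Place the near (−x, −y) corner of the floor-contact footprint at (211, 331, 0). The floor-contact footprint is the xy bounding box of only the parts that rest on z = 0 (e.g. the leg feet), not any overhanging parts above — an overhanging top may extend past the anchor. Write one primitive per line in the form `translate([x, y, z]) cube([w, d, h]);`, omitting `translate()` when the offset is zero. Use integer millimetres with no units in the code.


translate([211, 331, 0]) cube([35, 276, 1426]);
translate([1343, 331, 0]) cube([35, 276, 1426]);
translate([246, 331, 0]) cube([1097, 276, 21]);
translate([246, 331, 260]) cube([1097, 276, 21]);
translate([246, 331, 520]) cube([1097, 276, 21]);
translate([246, 331, 780]) cube([1097, 276, 21]);
translate([246, 331, 1040]) cube([1097, 276, 21]);
translate([246, 331, 1300]) cube([1097, 276, 21]);


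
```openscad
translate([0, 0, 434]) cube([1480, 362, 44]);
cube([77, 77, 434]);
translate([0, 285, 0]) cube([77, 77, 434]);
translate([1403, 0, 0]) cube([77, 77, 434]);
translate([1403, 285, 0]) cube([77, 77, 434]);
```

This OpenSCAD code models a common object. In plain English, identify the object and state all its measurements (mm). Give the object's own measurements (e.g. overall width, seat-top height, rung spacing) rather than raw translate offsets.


A bench: a 1480×362 mm seat slab, 44 mm thick, top at z = 478 mm, on four 77×77 mm square legs flush with the seat corners and standing on z = 0.


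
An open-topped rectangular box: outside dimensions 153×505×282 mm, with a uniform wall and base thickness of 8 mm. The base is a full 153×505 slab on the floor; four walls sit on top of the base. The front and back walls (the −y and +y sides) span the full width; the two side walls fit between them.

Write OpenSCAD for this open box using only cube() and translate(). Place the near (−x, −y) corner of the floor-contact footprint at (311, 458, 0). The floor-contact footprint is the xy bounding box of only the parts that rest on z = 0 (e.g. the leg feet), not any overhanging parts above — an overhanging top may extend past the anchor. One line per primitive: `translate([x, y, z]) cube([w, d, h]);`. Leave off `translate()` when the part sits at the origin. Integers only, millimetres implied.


translate([311, 458, 0]) cube([153, 505, 8]);
translate([311, 458, 8]) cube([153, 8, 274]);
translate([311, 955, 8]) cube([153, 8, 274]);
translate([311, 466, 8]) cube([8, 489, 274]);
translate([456, 466, 8]) cube([8, 489, 274]);
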